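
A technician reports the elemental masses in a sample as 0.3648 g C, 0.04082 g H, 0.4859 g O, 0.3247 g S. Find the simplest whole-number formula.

C3H4O3S

n(C) = 0.3648/12.01 = 0.03037, n(H) = 0.04082/1.008 = 0.0405, n(O) = 0.4859/16.00 = 0.03037, n(S) = 0.3247/32.07 = 0.01012
Smallest is S at 0.01012 mol; normalising gives C 3.000, H 4.000, O 2.999, S 1.000
≈ 3:4:3:1 → C3H4O3S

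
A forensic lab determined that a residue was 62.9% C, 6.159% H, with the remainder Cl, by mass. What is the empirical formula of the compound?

Assume 100 g: 62.9 g C, 6.159 g H, 30.941 g Cl.
n(C) = 62.9/12.01 = 5.237, n(H) = 6.159/1.008 = 6.11, n(Cl) = 30.941/35.45 = 0.8728
Smallest is Cl at 0.8728 mol; normalising gives C 6.001, H 7.001, Cl 1.000
→ C6H7Cl

C6H7Cl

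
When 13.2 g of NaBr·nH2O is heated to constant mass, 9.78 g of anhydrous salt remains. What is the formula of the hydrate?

Mass of water lost = 13.2 − 9.78 = 3.42 g → 3.42 / 18.02 = 0.1898 mol H2O
Molar mass of NaBr = 102.89 g/mol → mol NaBr = 9.78 / 102.89 = 0.09505
n = 0.1898 / 0.09505 = 2.00 ≈ 2 → NaBr·2H2O

NaBr·2H2O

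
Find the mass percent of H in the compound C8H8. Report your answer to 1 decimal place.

7.7%

Molar mass = 8(12.01) + 8(1.008) = 104.144 g/mol
Mass of H per mole = 8 × 1.008 = 8.064 g
% H = 8.064 / 104.144 × 100 = 7.7%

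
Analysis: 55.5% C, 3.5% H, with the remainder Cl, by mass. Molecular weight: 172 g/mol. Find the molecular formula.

Assume 100 g: 55.5 g C, 3.5 g H, 41 g Cl.
Moles — C: 55.5 / 12.01 = 4.621 mol; H: 3.5 / 1.008 = 3.472 mol; Cl: 41 / 35.45 = 1.157 mol
Smallest is Cl at 1.157 mol; normalising gives C 3.996, H 3.002, Cl 1.000
Ratio ≈ 4:3:1, so the empirical formula is C4H3Cl
Empirical-formula mass = 86.51 g/mol
n = 172 / 86.51 = 1.99 ≈ 2
Molecular formula = (C4H3Cl)×2 = C8H6Cl2

C8H6Cl2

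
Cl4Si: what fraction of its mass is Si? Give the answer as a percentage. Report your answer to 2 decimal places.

16.53%

Molar mass = 4(35.45) + 1(28.09) = 169.890 g/mol
Mass of Si per mole = 1 × 28.09 = 28.090 g
% Si = 28.090 / 169.890 × 100 = 16.53%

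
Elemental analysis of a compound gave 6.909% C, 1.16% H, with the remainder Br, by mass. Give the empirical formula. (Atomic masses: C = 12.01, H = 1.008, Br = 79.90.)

CH2Br2

Assume 100 g: 6.909 g C, 1.16 g H, 91.931 g Br.
n(C) = 6.909/12.01 = 0.5753, n(H) = 1.16/1.008 = 1.151, n(Br) = 91.931/79.90 = 1.151
Smallest is C at 0.5753 mol; normalising gives C 1.000, H 2.000, Br 2.000
≈ 1:2:2 → CH2Br2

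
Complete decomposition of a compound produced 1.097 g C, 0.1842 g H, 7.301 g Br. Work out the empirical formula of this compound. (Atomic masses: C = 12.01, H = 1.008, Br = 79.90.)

CH2Br

Moles — C: 1.097 / 12.01 = 0.09134 mol; H: 0.1842 / 1.008 = 0.1827 mol; Br: 7.301 / 79.90 = 0.09138 mol
Ratios (÷ 0.09134): C 1.000, H 2.001, Br 1.000
→ CH2Br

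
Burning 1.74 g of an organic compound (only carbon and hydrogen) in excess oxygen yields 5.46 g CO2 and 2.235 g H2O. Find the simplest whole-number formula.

mol C = 5.46 / 44.01 = 0.1241; mass C = 0.1241 × 12.01 = 1.490 g
mol H = 2 × (2.235 / 18.02) = 0.2481; mass H = 0.2481 × 1.008 = 0.2500 g
Smallest is C at 0.1241 mol; normalising gives C 1.000, H 1.999
≈ 1:2 → CH2

CH2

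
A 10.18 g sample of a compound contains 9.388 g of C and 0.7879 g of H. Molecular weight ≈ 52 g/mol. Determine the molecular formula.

C4H4

C: 9.388 g ÷ 12.01 g/mol = 0.7817 mol
H: 0.7879 g ÷ 1.008 g/mol = 0.7816 mol
Divide by the smallest (0.7816 mol H): C 1.000, H 1.000
Ratio ≈ 1:1, so the empirical formula is CH
Empirical-formula mass = 13.02 g/mol
n = 52 / 13.02 = 3.99 ≈ 4
Molecular formula = (CH)×4 = C4H4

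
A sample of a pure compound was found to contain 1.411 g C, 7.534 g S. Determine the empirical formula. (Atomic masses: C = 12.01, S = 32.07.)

CS2

C: 1.411 g ÷ 12.01 g/mol = 0.1175 mol
S: 7.534 g ÷ 32.07 g/mol = 0.2349 mol
Divide by the smallest (0.1175 mol C): C 1.000, S 2.000
→ CS2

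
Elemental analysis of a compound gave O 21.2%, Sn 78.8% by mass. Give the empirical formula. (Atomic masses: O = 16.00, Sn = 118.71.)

O2Sn

Assume 100 g: 21.2 g O, 78.8 g Sn.
Moles — O: 21.2 / 16.00 = 1.325 mol; Sn: 78.8 / 118.71 = 0.6638 mol
Smallest is Sn at 0.6638 mol; normalising gives O 1.996, Sn 1.000
≈ 2:1 → O2Sn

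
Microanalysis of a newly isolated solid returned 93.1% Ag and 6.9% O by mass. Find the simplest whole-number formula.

Ag2O

Assume 100 g: 93.1 g Ag, 6.9 g O.
Ag: 93.1 g ÷ 107.87 g/mol = 0.8631 mol
O: 6.9 g ÷ 16.00 g/mol = 0.4313 mol
Smallest is O at 0.4313 mol; normalising gives Ag 2.001, O 1.000
→ Ag2O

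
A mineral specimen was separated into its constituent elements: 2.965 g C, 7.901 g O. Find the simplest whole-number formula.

CO2

n(C) = 2.965/12.01 = 0.2469, n(O) = 7.901/16.00 = 0.4938
Ratios (÷ 0.2469): C 1.000, O 2.000
≈ 1:2 → CO2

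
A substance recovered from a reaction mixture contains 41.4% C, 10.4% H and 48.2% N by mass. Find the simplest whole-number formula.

CH3N

Assume 100 g: 41.4 g C, 10.4 g H, 48.2 g N.
C: 41.4 g ÷ 12.01 g/mol = 3.447 mol
H: 10.4 g ÷ 1.008 g/mol = 10.32 mol
N: 48.2 g ÷ 14.01 g/mol = 3.44 mol
Divide by the smallest (3.44 mol N): C 1.002, H 2.999, N 1.000
≈ 1:3:1 → CH3N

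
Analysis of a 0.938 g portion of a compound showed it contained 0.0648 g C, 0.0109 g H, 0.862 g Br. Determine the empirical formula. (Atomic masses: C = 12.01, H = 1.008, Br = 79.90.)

Moles — C: 0.0648 / 12.01 = 0.005396 mol; H: 0.0109 / 1.008 = 0.01081 mol; Br: 0.862 / 79.90 = 0.01079 mol
Ratios (÷ 0.005396): C 1.000, H 2.004, Br 2.000
→ CH2Br2

CH2Br2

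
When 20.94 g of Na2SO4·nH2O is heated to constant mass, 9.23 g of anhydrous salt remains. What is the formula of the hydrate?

Na2SO4·10H2O

Mass of water lost = 20.94 − 9.23 = 11.71 g → 11.71 / 18.02 = 0.6498 mol H2O
Molar mass of Na2SO4 = 142.05 g/mol → mol Na2SO4 = 9.23 / 142.05 = 0.06498
n = 0.6498 / 0.06498 = 10.00 ≈ 10 → Na2SO4·10H2O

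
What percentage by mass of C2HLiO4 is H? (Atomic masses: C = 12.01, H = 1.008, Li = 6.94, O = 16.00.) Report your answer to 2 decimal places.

Molar mass = 2(12.01) + 1(1.008) + 1(6.94) + 4(16.00) = 95.968 g/mol
Mass of H per mole = 1 × 1.008 = 1.008 g
% H = 1.008 / 95.968 × 100 = 1.05%

1.05%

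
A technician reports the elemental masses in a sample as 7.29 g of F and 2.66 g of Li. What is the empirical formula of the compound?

FLi

n(F) = 7.29/19.00 = 0.3837, n(Li) = 2.66/6.94 = 0.3833
Smallest is Li at 0.3833 mol; normalising gives F 1.001, Li 1.000
Ratio ≈ 1:1, so the empirical formula is FLi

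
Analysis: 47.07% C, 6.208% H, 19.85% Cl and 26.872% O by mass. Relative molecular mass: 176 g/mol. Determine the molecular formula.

C7H11ClO3

Assume 100 g: 47.07 g C, 6.208 g H, 19.85 g Cl, 26.872 g O.
C: 47.07 g ÷ 12.01 g/mol = 3.919 mol
H: 6.208 g ÷ 1.008 g/mol = 6.159 mol
Cl: 19.85 g ÷ 35.45 g/mol = 0.5599 mol
O: 26.872 g ÷ 16.00 g/mol = 1.679 mol
Smallest is Cl at 0.5599 mol; normalising gives C 6.999, H 10.999, Cl 1.000, O 2.999
≈ 7:11:1:3 → C7H11ClO3
Empirical-formula mass = 178.61 g/mol
n = 176 / 178.61 = 0.99 ≈ 1
Molecular formula = empirical formula = C7H11ClO3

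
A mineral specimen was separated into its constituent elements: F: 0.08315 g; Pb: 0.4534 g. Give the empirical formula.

F2Pb

Moles — F: 0.08315 / 19.00 = 0.004376 mol; Pb: 0.4534 / 207.2 = 0.002188 mol
Ratios (÷ 0.002188): F 2.000, Pb 1.000
≈ 2:1 → F2Pb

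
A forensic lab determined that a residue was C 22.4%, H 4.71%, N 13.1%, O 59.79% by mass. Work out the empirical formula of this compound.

Assume 100 g: 22.4 g C, 4.71 g H, 13.1 g N, 59.79 g O.
n(C) = 22.4/12.01 = 1.865, n(H) = 4.71/1.008 = 4.673, n(N) = 13.1/14.01 = 0.935, n(O) = 59.79/16.00 = 3.737
Divide by the smallest (0.935 mol N): C 1.995, H 4.997, N 1.000, O 3.996
→ C2H5NO4

C2H5NO4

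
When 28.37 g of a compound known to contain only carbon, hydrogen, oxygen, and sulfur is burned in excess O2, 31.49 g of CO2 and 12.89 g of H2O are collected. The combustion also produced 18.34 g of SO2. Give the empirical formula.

C5H10O4S2

mol C = 31.49 / 44.01 = 0.7155; mass C = 0.7155 × 12.01 = 8.593 g
mol H = 2 × (12.89 / 18.02) = 1.431; mass H = 1.431 × 1.008 = 1.442 g
mol S = 18.34 / 64.07 = 0.2862; mass S = 9.180 g
mass O = 28.37 − (19.22) = 9.155 g → mol O = 0.5722
Divide by the smallest (0.2862 mol S): C 2.500, H 4.998, O 1.999, S 1.000
Multiply by 2: C 5.00, H 10.00, O 4.00, S 2.00 → C5H10O4S2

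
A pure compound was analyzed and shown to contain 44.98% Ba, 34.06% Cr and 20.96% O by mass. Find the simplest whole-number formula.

BaCr2O4

Assume 100 g: 44.98 g Ba, 34.06 g Cr, 20.96 g O.
n(Ba) = 44.98/137.33 = 0.3275, n(Cr) = 34.06/52.00 = 0.655, n(O) = 20.96/16.00 = 1.31
Smallest is Ba at 0.3275 mol; normalising gives Ba 1.000, Cr 2.000, O 4.000
≈ 1:2:4 → BaCr2O4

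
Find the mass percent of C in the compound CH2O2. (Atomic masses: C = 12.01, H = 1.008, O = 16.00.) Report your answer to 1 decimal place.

26.1%

Molar mass = 1(12.01) + 2(1.008) + 2(16.00) = 46.026 g/mol
Mass of C per mole = 1 × 12.01 = 12.010 g
% C = 12.010 / 46.026 × 100 = 26.1%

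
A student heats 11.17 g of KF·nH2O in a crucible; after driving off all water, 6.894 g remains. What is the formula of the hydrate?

Mass of water lost = 11.17 − 6.894 = 4.276 g → 4.276 / 18.02 = 0.2373 mol H2O
Molar mass of KF = 58.10 g/mol → mol KF = 6.894 / 58.10 = 0.1187
n = 0.2373 / 0.1187 = 2.00 ≈ 2 → KF·2H2O

KF·2H2O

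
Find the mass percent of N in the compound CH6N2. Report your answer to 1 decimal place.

60.8%

Molar mass = 1(12.01) + 6(1.008) + 2(14.01) = 46.078 g/mol
Mass of N per mole = 2 × 14.01 = 28.020 g
% N = 28.020 / 46.078 × 100 = 60.8%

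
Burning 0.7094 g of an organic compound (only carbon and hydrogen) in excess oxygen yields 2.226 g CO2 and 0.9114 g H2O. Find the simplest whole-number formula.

mol C = 2.226 / 44.01 = 0.05058; mass C = 0.05058 × 12.01 = 0.6075 g
mol H = 2 × (0.9114 / 18.02) = 0.1012; mass H = 0.1012 × 1.008 = 0.1020 g
Ratios (÷ 0.05058): C 1.000, H 2.000
≈ 1:2 → CH2

CH2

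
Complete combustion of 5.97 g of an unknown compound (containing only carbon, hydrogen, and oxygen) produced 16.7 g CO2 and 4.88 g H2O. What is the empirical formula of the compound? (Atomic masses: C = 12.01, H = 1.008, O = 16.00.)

mol C = 16.7 / 44.01 = 0.3795; mass C = 0.3795 × 12.01 = 4.557 g
mol H = 2 × (4.88 / 18.02) = 0.5416; mass H = 0.5416 × 1.008 = 0.5460 g
mass O = 5.97 − (5.103) = 0.8667 g → mol O = 0.05417
Smallest is O at 0.05417 mol; normalising gives C 7.005, H 9.998, O 1.000
≈ 7:10:1 → C7H10O

C7H10O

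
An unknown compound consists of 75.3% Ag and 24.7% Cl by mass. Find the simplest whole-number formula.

AgCl

Assume 100 g: 75.3 g Ag, 24.7 g Cl.
Ag: 75.3 g ÷ 107.87 g/mol = 0.6981 mol
Cl: 24.7 g ÷ 35.45 g/mol = 0.6968 mol
Divide by the smallest (0.6968 mol Cl): Ag 1.002, Cl 1.000
Ratio ≈ 1:1, so the empirical formula is AgCl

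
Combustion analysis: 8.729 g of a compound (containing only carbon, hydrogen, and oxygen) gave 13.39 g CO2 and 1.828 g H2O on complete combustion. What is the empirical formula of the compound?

C3H2O3

mol C = 13.39 / 44.01 = 0.3042; mass C = 0.3042 × 12.01 = 3.654 g
mol H = 2 × (1.828 / 18.02) = 0.2029; mass H = 0.2029 × 1.008 = 0.2045 g
mass O = 8.729 − (3.859) = 4.870 g → mol O = 0.3044
Divide by the smallest (0.2029 mol H): C 1.500, H 1.000, O 1.500
×2: C 3.00, H 2.00, O 3.00 → C3H2O3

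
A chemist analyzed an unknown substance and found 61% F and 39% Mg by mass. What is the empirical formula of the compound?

Assume 100 g: 61 g F, 39 g Mg.
n(F) = 61/19.00 = 3.211, n(Mg) = 39/24.31 = 1.604
Ratios (÷ 1.604): F 2.001, Mg 1.000
Ratio ≈ 2:1, so the empirical formula is F2Mg

F2Mg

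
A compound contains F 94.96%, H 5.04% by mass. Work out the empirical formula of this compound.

FH

Assume 100 g: 94.96 g F, 5.04 g H.
F: 94.96 g ÷ 19.00 g/mol = 4.998 mol
H: 5.04 g ÷ 1.008 g/mol = 5 mol
Divide by the smallest (4.998 mol F): F 1.000, H 1.000
→ FH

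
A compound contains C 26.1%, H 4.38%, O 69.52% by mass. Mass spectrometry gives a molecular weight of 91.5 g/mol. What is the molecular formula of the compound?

Assume 100 g: 26.1 g C, 4.38 g H, 69.52 g O.
n(C) = 26.1/12.01 = 2.173, n(H) = 4.38/1.008 = 4.345, n(O) = 69.52/16.00 = 4.345
Smallest is C at 2.173 mol; normalising gives C 1.000, H 1.999, O 1.999
Ratio ≈ 1:2:2, so the empirical formula is CH2O2
Empirical-formula mass = 46.03 g/mol
n = 91.5 / 46.03 = 1.99 ≈ 2
Molecular formula = (CH2O2)×2 = C2H4O4

C2H4O4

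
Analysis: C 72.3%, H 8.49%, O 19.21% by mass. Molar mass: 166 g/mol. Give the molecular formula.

Assume 100 g: 72.3 g C, 8.49 g H, 19.21 g O.
C: 72.3 g ÷ 12.01 g/mol = 6.02 mol
H: 8.49 g ÷ 1.008 g/mol = 8.423 mol
O: 19.21 g ÷ 16.00 g/mol = 1.201 mol
Ratios (÷ 1.201): C 5.014, H 7.015, O 1.000
→ C5H7O
Empirical-formula mass = 83.11 g/mol
n = 166 / 83.11 = 2.00 ≈ 2
Molecular formula = (C5H7O)×2 = C10H14O2

C10H14O2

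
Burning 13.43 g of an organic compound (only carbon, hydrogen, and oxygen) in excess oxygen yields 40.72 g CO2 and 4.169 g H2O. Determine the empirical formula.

mol C = 40.72 / 44.01 = 0.9252; mass C = 0.9252 × 12.01 = 11.11 g
mol H = 2 × (4.169 / 18.02) = 0.4627; mass H = 0.4627 × 1.008 = 0.4664 g
mass O = 13.43 − (11.58) = 1.851 g → mol O = 0.1157
Smallest is O at 0.1157 mol; normalising gives C 7.996, H 3.999, O 1.000
≈ 8:4:1 → C8H4O

C8H4O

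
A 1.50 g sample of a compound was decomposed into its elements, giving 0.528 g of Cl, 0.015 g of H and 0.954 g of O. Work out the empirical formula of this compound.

Cl: 0.528 g ÷ 35.45 g/mol = 0.01489 mol
H: 0.015 g ÷ 1.008 g/mol = 0.01488 mol
O: 0.954 g ÷ 16.00 g/mol = 0.05962 mol
Divide by the smallest (0.01488 mol H): Cl 1.001, H 1.000, O 4.007
≈ 1:1:4 → ClHO4

ClHO4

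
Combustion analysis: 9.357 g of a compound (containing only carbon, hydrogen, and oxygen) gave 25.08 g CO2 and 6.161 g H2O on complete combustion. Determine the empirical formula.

C5H6O

mol C = 25.08 / 44.01 = 0.5699; mass C = 0.5699 × 12.01 = 6.844 g
mol H = 2 × (6.161 / 18.02) = 0.6838; mass H = 0.6838 × 1.008 = 0.6893 g
mass O = 9.357 − (7.533) = 1.824 g → mol O = 0.1140
Divide by the smallest (0.114 mol O): C 5.000, H 6.000, O 1.000
Ratio ≈ 5:6:1, so the empirical formula is C5H6O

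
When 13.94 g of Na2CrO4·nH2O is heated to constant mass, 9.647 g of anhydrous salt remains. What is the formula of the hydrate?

Na2CrO4·4H2O

Mass of water lost = 13.94 − 9.647 = 4.293 g → 4.293 / 18.02 = 0.2382 mol H2O
Molar mass of Na2CrO4 = 161.98 g/mol → mol Na2CrO4 = 9.647 / 161.98 = 0.05956
n = 0.2382 / 0.05956 = 4.00 ≈ 4 → Na2CrO4·4H2O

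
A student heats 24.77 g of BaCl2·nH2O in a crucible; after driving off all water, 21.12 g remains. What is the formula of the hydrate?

BaCl2·2H2O

Mass of water lost = 24.77 − 21.12 = 3.65 g → 3.65 / 18.02 = 0.2026 mol H2O
Molar mass of BaCl2 = 208.23 g/mol → mol BaCl2 = 21.12 / 208.23 = 0.1014
n = 0.2026 / 0.1014 = 2.00 ≈ 2 → BaCl2·2H2O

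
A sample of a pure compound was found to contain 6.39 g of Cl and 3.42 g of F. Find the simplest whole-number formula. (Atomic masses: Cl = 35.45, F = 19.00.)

Cl: 6.39 g ÷ 35.45 g/mol = 0.1803 mol
F: 3.42 g ÷ 19.00 g/mol = 0.18 mol
Divide by the smallest (0.18 mol F): Cl 1.001, F 1.000
→ ClF

ClF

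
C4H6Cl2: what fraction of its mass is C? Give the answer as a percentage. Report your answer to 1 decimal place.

Molar mass = 4(12.01) + 6(1.008) + 2(35.45) = 124.988 g/mol
Mass of C per mole = 4 × 12.01 = 48.040 g
% C = 48.040 / 124.988 × 100 = 38.4%

38.4%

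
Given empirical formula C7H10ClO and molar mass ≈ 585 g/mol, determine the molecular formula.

Empirical-formula mass = 145.60 g/mol
n = 585 / 145.60 = 4.02 ≈ 4
Molecular formula = (C7H10ClO)4 = C28H40Cl4O4

C28H40Cl4O4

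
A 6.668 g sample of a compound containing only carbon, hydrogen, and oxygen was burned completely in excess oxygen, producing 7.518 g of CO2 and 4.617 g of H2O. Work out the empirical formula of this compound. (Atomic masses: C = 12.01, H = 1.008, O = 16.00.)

mol C = 7.518 / 44.01 = 0.1708; mass C = 0.1708 × 12.01 = 2.052 g
mol H = 2 × (4.617 / 18.02) = 0.5124; mass H = 0.5124 × 1.008 = 0.5165 g
mass O = 6.668 − (2.568) = 4.100 g → mol O = 0.2562
Divide by the smallest (0.1708 mol C): C 1.000, H 3.000, O 1.500
Multiply by 2: C 2.00, H 6.00, O 3.00 → C2H6O3

C2H6O3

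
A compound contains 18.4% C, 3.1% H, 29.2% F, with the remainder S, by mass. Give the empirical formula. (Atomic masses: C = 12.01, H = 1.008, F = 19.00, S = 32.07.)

Assume 100 g: 18.4 g C, 3.1 g H, 29.2 g F, 49.3 g S.
C: 18.4 g ÷ 12.01 g/mol = 1.532 mol
H: 3.1 g ÷ 1.008 g/mol = 3.075 mol
F: 29.2 g ÷ 19.00 g/mol = 1.537 mol
S: 49.3 g ÷ 32.07 g/mol = 1.537 mol
Ratios (÷ 1.532): C 1.000, H 2.007, F 1.003, S 1.003
→ CH2FS

CH2FS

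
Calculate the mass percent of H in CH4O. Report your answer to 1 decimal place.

Molar mass = 1(12.01) + 4(1.008) + 1(16.00) = 32.042 g/mol
Mass of H per mole = 4 × 1.008 = 4.032 g
% H = 4.032 / 32.042 × 100 = 12.6%

12.6%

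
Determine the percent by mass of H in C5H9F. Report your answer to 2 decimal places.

10.29%

Molar mass = 5(12.01) + 9(1.008) + 1(19.00) = 88.122 g/mol
Mass of H per mole = 9 × 1.008 = 9.072 g
% H = 9.072 / 88.122 × 100 = 10.29%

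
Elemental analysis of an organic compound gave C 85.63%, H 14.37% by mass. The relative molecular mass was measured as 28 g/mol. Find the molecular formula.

Assume 100 g: 85.63 g C, 14.37 g H.
n(C) = 85.63/12.01 = 7.13, n(H) = 14.37/1.008 = 14.26
Ratios (÷ 7.13): C 1.000, H 1.999
→ CH2
Empirical-formula mass = 14.03 g/mol
n = 28 / 14.03 = 2.00 ≈ 2
Molecular formula = (CH2)×2 = C2H4

C2H4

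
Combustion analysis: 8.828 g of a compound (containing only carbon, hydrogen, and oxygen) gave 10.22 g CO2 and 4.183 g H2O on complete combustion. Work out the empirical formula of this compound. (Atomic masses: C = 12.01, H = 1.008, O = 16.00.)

mol C = 10.22 / 44.01 = 0.2322; mass C = 0.2322 × 12.01 = 2.789 g
mol H = 2 × (4.183 / 18.02) = 0.4643; mass H = 0.4643 × 1.008 = 0.4680 g
mass O = 8.828 − (3.257) = 5.571 g → mol O = 0.3482
Ratios (÷ 0.2322): C 1.000, H 1.999, O 1.499
Scaling by 2: C 2.00, H 4.00, O 3.00 → C2H4O3

C2H4O3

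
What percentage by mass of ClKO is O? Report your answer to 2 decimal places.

17.67%

Molar mass = 1(35.45) + 1(39.10) + 1(16.00) = 90.550 g/mol
Mass of O per mole = 1 × 16.00 = 16.000 g
% O = 16.000 / 90.550 × 100 = 17.67%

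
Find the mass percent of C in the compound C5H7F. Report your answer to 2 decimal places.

69.74%

Molar mass = 5(12.01) + 7(1.008) + 1(19.00) = 86.106 g/mol
Mass of C per mole = 5 × 12.01 = 60.050 g
% C = 60.050 / 86.106 × 100 = 69.74%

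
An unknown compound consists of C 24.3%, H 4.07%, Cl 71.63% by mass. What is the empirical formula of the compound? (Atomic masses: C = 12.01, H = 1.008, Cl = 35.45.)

Assume 100 g: 24.3 g C, 4.07 g H, 71.63 g Cl.
C: 24.3 g ÷ 12.01 g/mol = 2.023 mol
H: 4.07 g ÷ 1.008 g/mol = 4.038 mol
Cl: 71.63 g ÷ 35.45 g/mol = 2.021 mol
Ratios (÷ 2.021): C 1.001, H 1.998, Cl 1.000
≈ 1:2:1 → CH2Cl

CH2Cl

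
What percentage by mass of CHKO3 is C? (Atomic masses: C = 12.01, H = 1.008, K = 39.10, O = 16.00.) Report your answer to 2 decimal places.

12.00%

Molar mass = 1(12.01) + 1(1.008) + 1(39.10) + 3(16.00) = 100.118 g/mol
Mass of C per mole = 1 × 12.01 = 12.010 g
% C = 12.010 / 100.118 × 100 = 12.00%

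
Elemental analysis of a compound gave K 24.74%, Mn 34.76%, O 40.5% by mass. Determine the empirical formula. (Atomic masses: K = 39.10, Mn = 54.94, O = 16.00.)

Assume 100 g: 24.74 g K, 34.76 g Mn, 40.5 g O.
K: 24.74 g ÷ 39.10 g/mol = 0.6327 mol
Mn: 34.76 g ÷ 54.94 g/mol = 0.6327 mol
O: 40.5 g ÷ 16.00 g/mol = 2.531 mol
Smallest is Mn at 0.6327 mol; normalising gives K 1.000, Mn 1.000, O 4.001
Ratio ≈ 1:1:4, so the empirical formula is KMnO4

KMnO4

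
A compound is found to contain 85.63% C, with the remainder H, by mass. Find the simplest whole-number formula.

Assume 100 g: 85.63 g C, 14.37 g H.
n(C) = 85.63/12.01 = 7.13, n(H) = 14.37/1.008 = 14.26
Smallest is C at 7.13 mol; normalising gives C 1.000, H 1.999
Ratio ≈ 1:2, so the empirical formula is CH2

CH2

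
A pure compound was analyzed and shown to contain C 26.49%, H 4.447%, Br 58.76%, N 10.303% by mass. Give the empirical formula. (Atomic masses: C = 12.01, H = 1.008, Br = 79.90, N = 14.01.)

Assume 100 g: 26.49 g C, 4.447 g H, 58.76 g Br, 10.303 g N.
C: 26.49 g ÷ 12.01 g/mol = 2.206 mol
H: 4.447 g ÷ 1.008 g/mol = 4.412 mol
Br: 58.76 g ÷ 79.90 g/mol = 0.7354 mol
N: 10.303 g ÷ 14.01 g/mol = 0.7354 mol
Smallest is N at 0.7354 mol; normalising gives C 2.999, H 5.999, Br 1.000, N 1.000
Ratio ≈ 3:6:1:1, so the empirical formula is C3H6BrN

C3H6BrN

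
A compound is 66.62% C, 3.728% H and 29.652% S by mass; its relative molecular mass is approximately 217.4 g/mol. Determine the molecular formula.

C12H8S2

Assume 100 g: 66.62 g C, 3.728 g H, 29.652 g S.
C: 66.62 g ÷ 12.01 g/mol = 5.547 mol
H: 3.728 g ÷ 1.008 g/mol = 3.698 mol
S: 29.652 g ÷ 32.07 g/mol = 0.9246 mol
Smallest is S at 0.9246 mol; normalising gives C 5.999, H 4.000, S 1.000
→ C6H4S
Empirical-formula mass = 108.16 g/mol
n = 217.4 / 108.16 = 2.01 ≈ 2
Molecular formula = (C6H4S)×2 = C12H8S2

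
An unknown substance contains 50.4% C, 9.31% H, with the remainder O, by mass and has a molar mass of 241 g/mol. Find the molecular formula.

Assume 100 g: 50.4 g C, 9.31 g H, 40.29 g O.
C: 50.4 g ÷ 12.01 g/mol = 4.197 mol
H: 9.31 g ÷ 1.008 g/mol = 9.236 mol
O: 40.29 g ÷ 16.00 g/mol = 2.518 mol
Smallest is O at 2.518 mol; normalising gives C 1.667, H 3.668, O 1.000
Multiply by 3: C 5.00, H 11.00, O 3.00 → C5H11O3
Empirical-formula mass = 119.14 g/mol
n = 241 / 119.14 = 2.02 ≈ 2
Molecular formula = (C5H11O3)×2 = C10H22O6

C10H22O6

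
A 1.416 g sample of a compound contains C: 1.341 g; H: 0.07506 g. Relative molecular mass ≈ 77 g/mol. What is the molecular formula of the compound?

C: 1.341 g ÷ 12.01 g/mol = 0.1117 mol
H: 0.07506 g ÷ 1.008 g/mol = 0.07446 mol
Ratios (÷ 0.07446): C 1.499, H 1.000
Multiply by 2: C 3.00, H 2.00 → C3H2
Empirical-formula mass = 38.05 g/mol
n = 77 / 38.05 = 2.02 ≈ 2
Molecular formula = (C3H2)×2 = C6H4

C6H4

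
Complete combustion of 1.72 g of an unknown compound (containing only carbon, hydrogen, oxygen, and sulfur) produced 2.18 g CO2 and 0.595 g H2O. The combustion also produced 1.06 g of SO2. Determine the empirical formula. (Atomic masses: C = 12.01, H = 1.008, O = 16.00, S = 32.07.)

C3H4O2S

mol C = 2.18 / 44.01 = 0.04953; mass C = 0.04953 × 12.01 = 0.5949 g
mol H = 2 × (0.595 / 18.02) = 0.06604; mass H = 0.06604 × 1.008 = 0.06657 g
mol S = 1.06 / 64.07 = 0.01654; mass S = 0.5306 g
mass O = 1.72 − (1.192) = 0.5279 g → mol O = 0.03300
Smallest is S at 0.01654 mol; normalising gives C 2.994, H 3.992, O 1.994, S 1.000
Ratio ≈ 3:4:2:1, so the empirical formula is C3H4O2S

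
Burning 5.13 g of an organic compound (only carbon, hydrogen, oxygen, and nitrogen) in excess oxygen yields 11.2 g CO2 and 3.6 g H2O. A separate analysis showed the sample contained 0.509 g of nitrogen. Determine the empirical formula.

mol C = 11.2 / 44.01 = 0.2545; mass C = 0.2545 × 12.01 = 3.056 g
mol H = 2 × (3.6 / 18.02) = 0.3996; mass H = 0.3996 × 1.008 = 0.4028 g
mol N = 0.509 / 14.01 = 0.03633
mass O = 5.13 − (3.968) = 1.162 g → mol O = 0.07262
Smallest is N at 0.03633 mol; normalising gives C 7.005, H 10.998, N 1.000, O 1.999
≈ 7:11:1:2 → C7H11NO2

C7H11NO2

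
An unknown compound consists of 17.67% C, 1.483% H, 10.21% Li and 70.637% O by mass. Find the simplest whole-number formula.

Assume 100 g: 17.67 g C, 1.483 g H, 10.21 g Li, 70.637 g O.
C: 17.67 g ÷ 12.01 g/mol = 1.471 mol
H: 1.483 g ÷ 1.008 g/mol = 1.471 mol
Li: 10.21 g ÷ 6.94 g/mol = 1.471 mol
O: 70.637 g ÷ 16.00 g/mol = 4.415 mol
Smallest is Li at 1.471 mol; normalising gives C 1.000, H 1.000, Li 1.000, O 3.001
Ratio ≈ 1:1:1:3, so the empirical formula is CHLiO3

CHLiO3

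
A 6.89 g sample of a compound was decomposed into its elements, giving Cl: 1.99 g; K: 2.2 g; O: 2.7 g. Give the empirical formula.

ClKO3

Cl: 1.99 g ÷ 35.45 g/mol = 0.05614 mol
K: 2.2 g ÷ 39.10 g/mol = 0.05627 mol
O: 2.7 g ÷ 16.00 g/mol = 0.1688 mol
Ratios (÷ 0.05614): Cl 1.000, K 1.002, O 3.006
→ ClKO3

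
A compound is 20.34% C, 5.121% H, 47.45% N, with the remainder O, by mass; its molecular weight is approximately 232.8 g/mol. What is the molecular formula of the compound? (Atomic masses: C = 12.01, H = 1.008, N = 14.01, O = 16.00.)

Assume 100 g: 20.34 g C, 5.121 g H, 47.45 g N, 27.089 g O.
n(C) = 20.34/12.01 = 1.694, n(H) = 5.121/1.008 = 5.08, n(N) = 47.45/14.01 = 3.387, n(O) = 27.089/16.00 = 1.693
Ratios (÷ 1.693): C 1.000, H 3.001, N 2.000, O 1.000
→ CH3N2O
Empirical-formula mass = 59.05 g/mol
n = 232.8 / 59.05 = 3.94 ≈ 4
Molecular formula = (CH3N2O)×4 = C4H12N8O4

C4H12N8O4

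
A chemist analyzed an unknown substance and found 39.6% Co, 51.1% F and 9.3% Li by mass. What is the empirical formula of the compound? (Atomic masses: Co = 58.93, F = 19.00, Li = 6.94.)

CoF4Li2

Assume 100 g: 39.6 g Co, 51.1 g F, 9.3 g Li.
n(Co) = 39.6/58.93 = 0.672, n(F) = 51.1/19.00 = 2.689, n(Li) = 9.3/6.94 = 1.34
Smallest is Co at 0.672 mol; normalising gives Co 1.000, F 4.002, Li 1.994
Ratio ≈ 1:4:2, so the empirical formula is CoF4Li2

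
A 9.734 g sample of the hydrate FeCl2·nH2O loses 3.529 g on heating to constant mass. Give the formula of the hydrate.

FeCl2·4H2O

Mass of anhydrous FeCl2 = 9.734 − 3.529 = 6.205 g
mol H2O = 3.529 / 18.02 = 0.1958
Molar mass of FeCl2 = 126.75 g/mol → mol FeCl2 = 6.205 / 126.75 = 0.04895
n = 0.1958 / 0.04895 = 4.00 ≈ 4 → FeCl2·4H2O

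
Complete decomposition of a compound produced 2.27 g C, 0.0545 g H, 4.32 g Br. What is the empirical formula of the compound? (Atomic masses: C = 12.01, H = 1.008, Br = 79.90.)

C7H2Br2

C: 2.27 g ÷ 12.01 g/mol = 0.189 mol
H: 0.0545 g ÷ 1.008 g/mol = 0.05407 mol
Br: 4.32 g ÷ 79.90 g/mol = 0.05407 mol
Smallest is H at 0.05407 mol; normalising gives C 3.496, H 1.000, Br 1.000
×2: C 6.99, H 2.00, Br 2.00 → C7H2Br2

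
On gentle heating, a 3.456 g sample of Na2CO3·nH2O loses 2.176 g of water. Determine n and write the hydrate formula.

Na2CO3·10H2O

Mass of anhydrous Na2CO3 = 3.456 − 2.176 = 1.28 g
mol H2O = 2.176 / 18.02 = 0.1208
Molar mass of Na2CO3 = 105.99 g/mol → mol Na2CO3 = 1.28 / 105.99 = 0.01208
n = 0.1208 / 0.01208 = 10.00 ≈ 10 → Na2CO3·10H2O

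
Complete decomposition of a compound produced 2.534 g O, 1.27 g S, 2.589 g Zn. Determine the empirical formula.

n(O) = 2.534/16.00 = 0.1584, n(S) = 1.27/32.07 = 0.0396, n(Zn) = 2.589/65.38 = 0.0396
Ratios (÷ 0.0396): O 3.999, S 1.000, Zn 1.000
→ O4SZn

O4SZn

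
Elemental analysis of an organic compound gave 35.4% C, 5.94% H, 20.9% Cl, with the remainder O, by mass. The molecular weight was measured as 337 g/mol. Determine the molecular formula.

C10H20Cl2O8

Assume 100 g: 35.4 g C, 5.94 g H, 20.9 g Cl, 37.76 g O.
n(C) = 35.4/12.01 = 2.948, n(H) = 5.94/1.008 = 5.893, n(Cl) = 20.9/35.45 = 0.5896, n(O) = 37.76/16.00 = 2.36
Smallest is Cl at 0.5896 mol; normalising gives C 5.000, H 9.995, Cl 1.000, O 4.003
≈ 5:10:1:4 → C5H10ClO4
Empirical-formula mass = 169.58 g/mol
n = 337 / 169.58 = 1.99 ≈ 2
Molecular formula = (C5H10ClO4)×2 = C10H20Cl2O8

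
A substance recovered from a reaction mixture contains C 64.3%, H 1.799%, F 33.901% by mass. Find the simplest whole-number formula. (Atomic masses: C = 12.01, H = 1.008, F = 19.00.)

Assume 100 g: 64.3 g C, 1.799 g H, 33.901 g F.
C: 64.3 g ÷ 12.01 g/mol = 5.354 mol
H: 1.799 g ÷ 1.008 g/mol = 1.785 mol
F: 33.901 g ÷ 19.00 g/mol = 1.784 mol
Ratios (÷ 1.784): C 3.001, H 1.000, F 1.000
Ratio ≈ 3:1:1, so the empirical formula is C3HF

C3HF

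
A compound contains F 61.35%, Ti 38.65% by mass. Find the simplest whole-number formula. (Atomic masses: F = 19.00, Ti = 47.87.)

F4Ti

Assume 100 g: 61.35 g F, 38.65 g Ti.
Moles — F: 61.35 / 19.00 = 3.229 mol; Ti: 38.65 / 47.87 = 0.8074 mol
Divide by the smallest (0.8074 mol Ti): F 3.999, Ti 1.000
Ratio ≈ 4:1, so the empirical formula is F4Ti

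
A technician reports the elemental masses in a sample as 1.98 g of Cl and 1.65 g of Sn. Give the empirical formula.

Cl4Sn

Moles — Cl: 1.98 / 35.45 = 0.05585 mol; Sn: 1.65 / 118.71 = 0.0139 mol
Ratios (÷ 0.0139): Cl 4.018, Sn 1.000
→ Cl4Sn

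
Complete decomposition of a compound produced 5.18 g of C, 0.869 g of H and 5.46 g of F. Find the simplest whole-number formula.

Moles — C: 5.18 / 12.01 = 0.4313 mol; H: 0.869 / 1.008 = 0.8621 mol; F: 5.46 / 19.00 = 0.2874 mol
Divide by the smallest (0.2874 mol F): C 1.501, H 3.000, F 1.000
×2: C 3.00, H 6.00, F 2.00 → C3H6F2

C3H6F2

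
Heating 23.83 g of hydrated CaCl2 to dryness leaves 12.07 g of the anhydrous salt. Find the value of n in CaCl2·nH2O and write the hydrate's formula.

Mass of water lost = 23.83 − 12.07 = 11.76 g → 11.76 / 18.02 = 0.6526 mol H2O
Molar mass of CaCl2 = 110.98 g/mol → mol CaCl2 = 12.07 / 110.98 = 0.1088
n = 0.6526 / 0.1088 = 6.00 ≈ 6 → CaCl2·6H2O

CaCl2·6H2O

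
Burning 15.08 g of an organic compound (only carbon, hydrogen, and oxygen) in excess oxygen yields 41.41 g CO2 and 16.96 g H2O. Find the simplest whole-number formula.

mol C = 41.41 / 44.01 = 0.9409; mass C = 0.9409 × 12.01 = 11.30 g
mol H = 2 × (16.96 / 18.02) = 1.882; mass H = 1.882 × 1.008 = 1.897 g
mass O = 15.08 − (13.20) = 1.882 g → mol O = 0.1176
Divide by the smallest (0.1176 mol O): C 7.999, H 16.002, O 1.000
→ C8H16O

C8H16O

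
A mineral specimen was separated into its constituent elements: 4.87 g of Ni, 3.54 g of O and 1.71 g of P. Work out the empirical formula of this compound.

n(Ni) = 4.87/58.69 = 0.08298, n(O) = 3.54/16.00 = 0.2213, n(P) = 1.71/30.97 = 0.05521
Divide by the smallest (0.05521 mol P): Ni 1.503, O 4.007, P 1.000
Multiply by 2: Ni 3.01, O 8.01, P 2.00 → Ni3O8P2

Ni3O8P2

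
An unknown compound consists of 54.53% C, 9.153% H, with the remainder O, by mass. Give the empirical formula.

Assume 100 g: 54.53 g C, 9.153 g H, 36.317 g O.
C: 54.53 g ÷ 12.01 g/mol = 4.54 mol
H: 9.153 g ÷ 1.008 g/mol = 9.08 mol
O: 36.317 g ÷ 16.00 g/mol = 2.27 mol
Smallest is O at 2.27 mol; normalising gives C 2.000, H 4.000, O 1.000
Ratio ≈ 2:4:1, so the empirical formula is C2H4O

C2H4O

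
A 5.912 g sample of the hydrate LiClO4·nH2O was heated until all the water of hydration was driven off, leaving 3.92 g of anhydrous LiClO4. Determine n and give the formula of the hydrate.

Mass of water lost = 5.912 − 3.92 = 1.992 g → 1.992 / 18.02 = 0.1105 mol H2O
Molar mass of LiClO4 = 106.39 g/mol → mol LiClO4 = 3.92 / 106.39 = 0.03685
n = 0.1105 / 0.03685 = 3.00 ≈ 3 → LiClO4·3H2O

LiClO4·3H2O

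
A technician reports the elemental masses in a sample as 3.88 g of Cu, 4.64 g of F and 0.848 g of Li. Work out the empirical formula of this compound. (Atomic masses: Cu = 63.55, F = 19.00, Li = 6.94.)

CuF4Li2

Moles — Cu: 3.88 / 63.55 = 0.06105 mol; F: 4.64 / 19.00 = 0.2442 mol; Li: 0.848 / 6.94 = 0.1222 mol
Divide by the smallest (0.06105 mol Cu): Cu 1.000, F 4.000, Li 2.001
≈ 1:4:2 → CuF4Li2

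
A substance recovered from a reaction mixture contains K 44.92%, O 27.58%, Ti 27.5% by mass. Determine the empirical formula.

K2O3Ti

Assume 100 g: 44.92 g K, 27.58 g O, 27.5 g Ti.
n(K) = 44.92/39.10 = 1.149, n(O) = 27.58/16.00 = 1.724, n(Ti) = 27.5/47.87 = 0.5745
Divide by the smallest (0.5745 mol Ti): K 2.000, O 3.001, Ti 1.000
≈ 2:3:1 → K2O3Ti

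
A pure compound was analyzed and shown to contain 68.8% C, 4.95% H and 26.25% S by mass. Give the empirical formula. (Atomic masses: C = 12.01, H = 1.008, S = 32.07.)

C7H6S

Assume 100 g: 68.8 g C, 4.95 g H, 26.25 g S.
C: 68.8 g ÷ 12.01 g/mol = 5.729 mol
H: 4.95 g ÷ 1.008 g/mol = 4.911 mol
S: 26.25 g ÷ 32.07 g/mol = 0.8185 mol
Smallest is S at 0.8185 mol; normalising gives C 6.999, H 5.999, S 1.000
Ratio ≈ 7:6:1, so the empirical formula is C7H6S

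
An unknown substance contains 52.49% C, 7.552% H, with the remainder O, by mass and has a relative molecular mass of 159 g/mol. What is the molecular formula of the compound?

C7H12O4

Assume 100 g: 52.49 g C, 7.552 g H, 39.958 g O.
Moles — C: 52.49 / 12.01 = 4.371 mol; H: 7.552 / 1.008 = 7.492 mol; O: 39.958 / 16.00 = 2.497 mol
Divide by the smallest (2.497 mol O): C 1.750, H 3.000, O 1.000
Multiply by 4: C 7.00, H 12.00, O 4.00 → C7H12O4
Empirical-formula mass = 160.17 g/mol
n = 159 / 160.17 = 0.99 ≈ 1
Molecular formula = empirical formula = C7H12O4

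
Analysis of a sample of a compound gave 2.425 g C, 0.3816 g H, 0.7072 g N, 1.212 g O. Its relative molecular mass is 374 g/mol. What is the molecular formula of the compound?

Moles — C: 2.425 / 12.01 = 0.2019 mol; H: 0.3816 / 1.008 = 0.3786 mol; N: 0.7072 / 14.01 = 0.05048 mol; O: 1.212 / 16.00 = 0.07575 mol
Smallest is N at 0.05048 mol; normalising gives C 4.000, H 7.500, N 1.000, O 1.501
Multiply by 2: C 8.00, H 15.00, N 2.00, O 3.00 → C8H15N2O3
Empirical-formula mass = 187.22 g/mol
n = 374 / 187.22 = 2.00 ≈ 2
Molecular formula = (C8H15N2O3)×2 = C16H30N4O6

C16H30N4O6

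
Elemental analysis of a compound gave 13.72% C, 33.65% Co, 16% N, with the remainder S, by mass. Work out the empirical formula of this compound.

Assume 100 g: 13.72 g C, 33.65 g Co, 16 g N, 36.63 g S.
n(C) = 13.72/12.01 = 1.142, n(Co) = 33.65/58.93 = 0.571, n(N) = 16/14.01 = 1.142, n(S) = 36.63/32.07 = 1.142
Smallest is Co at 0.571 mol; normalising gives C 2.001, Co 1.000, N 2.000, S 2.000
Ratio ≈ 2:1:2:2, so the empirical formula is C2CoN2S2

C2CoN2S2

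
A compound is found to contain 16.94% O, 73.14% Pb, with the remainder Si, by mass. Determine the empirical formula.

O3PbSi

Assume 100 g: 16.94 g O, 73.14 g Pb, 9.92 g Si.
Moles — O: 16.94 / 16.00 = 1.059 mol; Pb: 73.14 / 207.2 = 0.353 mol; Si: 9.92 / 28.09 = 0.3532 mol
Smallest is Pb at 0.353 mol; normalising gives O 2.999, Pb 1.000, Si 1.000
→ O3PbSi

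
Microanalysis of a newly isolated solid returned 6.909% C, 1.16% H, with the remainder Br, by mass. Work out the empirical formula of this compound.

Assume 100 g: 6.909 g C, 1.16 g H, 91.931 g Br.
C: 6.909 g ÷ 12.01 g/mol = 0.5753 mol
H: 1.16 g ÷ 1.008 g/mol = 1.151 mol
Br: 91.931 g ÷ 79.90 g/mol = 1.151 mol
Ratios (÷ 0.5753): C 1.000, H 2.000, Br 2.000
→ CH2Br2

CH2Br2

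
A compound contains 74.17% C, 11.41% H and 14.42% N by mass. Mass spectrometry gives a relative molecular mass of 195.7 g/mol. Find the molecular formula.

Assume 100 g: 74.17 g C, 11.41 g H, 14.42 g N.
Moles — C: 74.17 / 12.01 = 6.176 mol; H: 11.41 / 1.008 = 11.32 mol; N: 14.42 / 14.01 = 1.029 mol
Divide by the smallest (1.029 mol N): C 6.000, H 10.998, N 1.000
Ratio ≈ 6:11:1, so the empirical formula is C6H11N
Empirical-formula mass = 97.16 g/mol
n = 195.7 / 97.16 = 2.01 ≈ 2
Molecular formula = (C6H11N)×2 = C12H22N2

C12H22N2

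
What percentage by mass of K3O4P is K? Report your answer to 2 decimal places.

Molar mass = 3(39.10) + 4(16.00) + 1(30.97) = 212.270 g/mol
Mass of K per mole = 3 × 39.10 = 117.300 g
% K = 117.300 / 212.270 × 100 = 55.26%

55.26%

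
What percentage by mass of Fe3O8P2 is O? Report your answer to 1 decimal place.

Molar mass = 3(55.85) + 8(16.00) + 2(30.97) = 357.490 g/mol
Mass of O per mole = 8 × 16.00 = 128.000 g
% O = 128.000 / 357.490 × 100 = 35.8%

35.8%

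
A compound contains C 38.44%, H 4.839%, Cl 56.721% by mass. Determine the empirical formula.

C2H3Cl

Assume 100 g: 38.44 g C, 4.839 g H, 56.721 g Cl.
n(C) = 38.44/12.01 = 3.201, n(H) = 4.839/1.008 = 4.801, n(Cl) = 56.721/35.45 = 1.6
Smallest is Cl at 1.6 mol; normalising gives C 2.000, H 3.000, Cl 1.000
≈ 2:3:1 → C2H3Cl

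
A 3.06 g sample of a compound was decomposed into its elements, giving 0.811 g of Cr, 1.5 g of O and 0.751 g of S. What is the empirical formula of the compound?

Cr2O12S3

Cr: 0.811 g ÷ 52.00 g/mol = 0.0156 mol
O: 1.5 g ÷ 16.00 g/mol = 0.09375 mol
S: 0.751 g ÷ 32.07 g/mol = 0.02342 mol
Ratios (÷ 0.0156): Cr 1.000, O 6.011, S 1.501
Scaling by 2: Cr 2.00, O 12.02, S 3.00 → Cr2O12S3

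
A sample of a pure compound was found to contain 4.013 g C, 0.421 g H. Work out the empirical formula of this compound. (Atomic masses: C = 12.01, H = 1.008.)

C4H5

C: 4.013 g ÷ 12.01 g/mol = 0.3341 mol
H: 0.421 g ÷ 1.008 g/mol = 0.4177 mol
Smallest is C at 0.3341 mol; normalising gives C 1.000, H 1.250
Scaling by 4: C 4.00, H 5.00 → C4H5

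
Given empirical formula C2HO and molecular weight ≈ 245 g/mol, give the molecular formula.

Empirical-formula mass = 41.03 g/mol
n = 245 / 41.03 = 5.97 ≈ 6
Molecular formula = (C2HO)6 = C12H6O6

C12H6O6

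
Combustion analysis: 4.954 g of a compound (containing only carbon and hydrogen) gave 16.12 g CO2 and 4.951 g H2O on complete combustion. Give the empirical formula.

mol C = 16.12 / 44.01 = 0.3663; mass C = 0.3663 × 12.01 = 4.399 g
mol H = 2 × (4.951 / 18.02) = 0.5495; mass H = 0.5495 × 1.008 = 0.5539 g
Divide by the smallest (0.3663 mol C): C 1.000, H 1.500
Multiply by 2: C 2.00, H 3.00 → C2H3

C2H3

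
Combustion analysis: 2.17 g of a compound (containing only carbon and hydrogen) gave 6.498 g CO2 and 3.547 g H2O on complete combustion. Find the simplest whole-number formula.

mol C = 6.498 / 44.01 = 0.1476; mass C = 0.1476 × 12.01 = 1.773 g
mol H = 2 × (3.547 / 18.02) = 0.3937; mass H = 0.3937 × 1.008 = 0.3968 g
Ratios (÷ 0.1476): C 1.000, H 2.666
Multiply by 3: C 3.00, H 8.00 → C3H8

C3H8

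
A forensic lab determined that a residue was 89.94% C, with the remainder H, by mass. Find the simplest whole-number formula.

C3H4

Assume 100 g: 89.94 g C, 10.06 g H.
C: 89.94 g ÷ 12.01 g/mol = 7.489 mol
H: 10.06 g ÷ 1.008 g/mol = 9.98 mol
Divide by the smallest (7.489 mol C): C 1.000, H 1.333
×3: C 3.00, H 4.00 → C3H4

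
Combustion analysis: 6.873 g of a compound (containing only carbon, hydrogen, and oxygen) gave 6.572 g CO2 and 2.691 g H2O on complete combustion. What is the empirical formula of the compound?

mol C = 6.572 / 44.01 = 0.1493; mass C = 0.1493 × 12.01 = 1.793 g
mol H = 2 × (2.691 / 18.02) = 0.2987; mass H = 0.2987 × 1.008 = 0.3011 g
mass O = 6.873 − (2.095) = 4.778 g → mol O = 0.2987
Divide by the smallest (0.1493 mol C): C 1.000, H 2.000, O 2.000
≈ 1:2:2 → CH2O2

CH2O2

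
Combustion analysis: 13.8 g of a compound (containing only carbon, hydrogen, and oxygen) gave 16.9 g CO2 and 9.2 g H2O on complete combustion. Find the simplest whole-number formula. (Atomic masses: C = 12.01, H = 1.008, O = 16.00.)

mol C = 16.9 / 44.01 = 0.3840; mass C = 0.3840 × 12.01 = 4.612 g
mol H = 2 × (9.2 / 18.02) = 1.021; mass H = 1.021 × 1.008 = 1.029 g
mass O = 13.8 − (5.641) = 8.159 g → mol O = 0.5099
Smallest is C at 0.384 mol; normalising gives C 1.000, H 2.659, O 1.328
Scaling by 3: C 3.00, H 7.98, O 3.98 → C3H8O4

C3H8O4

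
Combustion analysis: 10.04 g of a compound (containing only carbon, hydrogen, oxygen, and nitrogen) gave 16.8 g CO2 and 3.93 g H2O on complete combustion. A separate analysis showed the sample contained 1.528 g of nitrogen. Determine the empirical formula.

C7H8N2O4

mol C = 16.8 / 44.01 = 0.3817; mass C = 0.3817 × 12.01 = 4.585 g
mol H = 2 × (3.93 / 18.02) = 0.4362; mass H = 0.4362 × 1.008 = 0.4397 g
mol N = 1.528 / 14.01 = 0.1091
mass O = 10.04 − (6.552) = 3.488 g → mol O = 0.2180
Ratios (÷ 0.1091): C 3.500, H 3.999, N 1.000, O 1.999
Multiply by 2: C 7.00, H 8.00, N 2.00, O 4.00 → C7H8N2O4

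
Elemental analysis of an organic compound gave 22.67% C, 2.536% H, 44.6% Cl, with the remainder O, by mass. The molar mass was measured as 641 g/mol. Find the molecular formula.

Assume 100 g: 22.67 g C, 2.536 g H, 44.6 g Cl, 30.194 g O.
Moles — C: 22.67 / 12.01 = 1.888 mol; H: 2.536 / 1.008 = 2.516 mol; Cl: 44.6 / 35.45 = 1.258 mol; O: 30.194 / 16.00 = 1.887 mol
Ratios (÷ 1.258): C 1.500, H 2.000, Cl 1.000, O 1.500
×2: C 3.00, H 4.00, Cl 2.00, O 3.00 → C3H4Cl2O3
Empirical-formula mass = 158.96 g/mol
n = 641 / 158.96 = 4.03 ≈ 4
Molecular formula = (C3H4Cl2O3)×4 = C12H16Cl8O12

C12H16Cl8O12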